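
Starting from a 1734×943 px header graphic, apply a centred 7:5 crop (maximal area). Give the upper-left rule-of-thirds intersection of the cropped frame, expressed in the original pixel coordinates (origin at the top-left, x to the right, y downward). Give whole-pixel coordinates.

x = 647 px, y = 314 px

1734/943 > 7/5, so the 7:5 crop keeps the full height 943 and trims width to 943 × 7/5 = 1320.20 px.
Left offset = (1734 − 1320.20)/2 = 206.90 px; top offset = 0.
Upper-left is one-third across and one-third down within the crop:
x = 206.90 + 1 × 1320.20/3 ≈ 647; y = 0.00 + 1 × 943.00/3 ≈ 314.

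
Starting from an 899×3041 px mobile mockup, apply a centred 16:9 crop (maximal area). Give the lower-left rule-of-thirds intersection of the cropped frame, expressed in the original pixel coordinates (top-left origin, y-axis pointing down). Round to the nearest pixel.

899/3041 < 16/9, so the 16:9 crop keeps the full width 899 and trims height to 899 × 9/16 = 505.69 px.
Top offset = (3041 − 505.69)/2 = 1267.66 px; left offset = 0.
Lower-left is one-third across and two-thirds down within the crop:
x = 0.00 + 1 × 899.00/3 ≈ 300; y = 1267.66 + 2 × 505.69/3 ≈ 1605.

x = 300 px, y = 1605 px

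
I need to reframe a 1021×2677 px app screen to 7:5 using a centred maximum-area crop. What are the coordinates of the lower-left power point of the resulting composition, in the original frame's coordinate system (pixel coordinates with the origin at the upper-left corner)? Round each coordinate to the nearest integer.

(340, 1460)

1021/2677 < 7/5, so the 7:5 crop keeps the full width 1021 and trims height to 1021 × 5/7 = 729.29 px.
Top offset = (2677 − 729.29)/2 = 973.86 px; left offset = 0.
Lower-left is one-third across and two-thirds down within the crop:
x = 0.00 + 1 × 1021.00/3 ≈ 340; y = 973.86 + 2 × 729.29/3 ≈ 1460.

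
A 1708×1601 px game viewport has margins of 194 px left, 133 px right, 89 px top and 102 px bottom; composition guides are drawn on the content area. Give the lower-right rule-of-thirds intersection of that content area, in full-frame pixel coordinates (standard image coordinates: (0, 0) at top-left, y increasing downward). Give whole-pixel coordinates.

Content width = 1708 − 194 − 133 = 1381 px; content height = 1601 − 89 − 102 = 1410 px.
Lower-right is two-thirds across and two-thirds down within the content area.
x = 194 + 2 × 1381/3 = 194 + 920.67 ≈ 1115
y = 89 + 2 × 1410/3 = 89 + 940.00 ≈ 1029

(1115, 1029)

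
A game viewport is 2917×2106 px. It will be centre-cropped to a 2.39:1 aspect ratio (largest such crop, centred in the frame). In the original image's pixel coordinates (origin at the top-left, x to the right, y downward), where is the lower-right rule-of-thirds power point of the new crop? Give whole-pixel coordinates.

(1945, 1256)

2917/2106 < 2.39/1, so the 2.39:1 crop keeps the full width 2917 and trims height to 2917 × 1/2.39 = 1220.50 px.
Top offset = (2106 − 1220.50)/2 = 442.75 px; left offset = 0.
Lower-right is two-thirds across and two-thirds down within the crop:
x = 0.00 + 2 × 2917.00/3 ≈ 1945; y = 442.75 + 2 × 1220.50/3 ≈ 1256.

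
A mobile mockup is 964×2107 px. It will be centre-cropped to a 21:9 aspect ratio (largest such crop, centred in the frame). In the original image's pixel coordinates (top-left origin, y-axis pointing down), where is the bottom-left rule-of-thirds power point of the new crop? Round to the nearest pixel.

x = 321 px, y = 1122 px

964/2107 < 21/9, so the 21:9 crop keeps the full width 964 and trims height to 964 × 9/21 = 413.14 px.
Top offset = (2107 − 413.14)/2 = 846.93 px; left offset = 0.
Bottom-left is one-third across and two-thirds down within the crop:
x = 0.00 + 1 × 964.00/3 ≈ 321; y = 846.93 + 2 × 413.14/3 ≈ 1122.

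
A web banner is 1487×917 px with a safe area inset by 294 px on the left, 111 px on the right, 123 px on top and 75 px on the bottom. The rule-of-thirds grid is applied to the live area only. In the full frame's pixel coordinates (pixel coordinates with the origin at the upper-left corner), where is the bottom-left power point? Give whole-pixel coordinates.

Content width = 1487 − 294 − 111 = 1082 px; content height = 917 − 123 − 75 = 719 px.
Bottom-left is one-third across and two-thirds down within the live area.
x = 294 + 1 × 1082/3 = 294 + 360.67 ≈ 655
y = 123 + 2 × 719/3 = 123 + 479.33 ≈ 602

x = 655 px, y = 602 px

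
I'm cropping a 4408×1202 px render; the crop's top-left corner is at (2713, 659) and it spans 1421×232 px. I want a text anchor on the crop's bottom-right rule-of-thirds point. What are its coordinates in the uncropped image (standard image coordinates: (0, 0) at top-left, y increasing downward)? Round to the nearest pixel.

One third of the crop width 1421 is 473.67 px.
One third of the crop height 232 is 77.33 px.
The bottom-right point is two-thirds across and two-thirds down within the crop:
x = 2713 + 2 × 473.67 ≈ 3660; y = 659 + 2 × 77.33 ≈ 814.

(3660, 814)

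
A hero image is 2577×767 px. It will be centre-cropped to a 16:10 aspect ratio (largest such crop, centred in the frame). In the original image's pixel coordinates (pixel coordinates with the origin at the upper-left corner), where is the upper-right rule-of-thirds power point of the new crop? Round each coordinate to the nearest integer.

x = 1493 px, y = 256 px

2577/767 > 16/10, so the 16:10 crop keeps the full height 767 and trims width to 767 × 16/10 = 1227.20 px.
Left offset = (2577 − 1227.20)/2 = 674.90 px; top offset = 0.
Upper-right is two-thirds across and one-third down within the crop:
x = 674.90 + 2 × 1227.20/3 ≈ 1493; y = 0.00 + 1 × 767.00/3 ≈ 256.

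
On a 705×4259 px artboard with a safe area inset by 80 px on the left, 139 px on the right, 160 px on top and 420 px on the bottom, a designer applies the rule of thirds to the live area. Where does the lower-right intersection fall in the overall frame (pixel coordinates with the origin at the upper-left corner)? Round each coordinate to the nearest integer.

Content width = 705 − 80 − 139 = 486 px; content height = 4259 − 160 − 420 = 3679 px.
Lower-right is two-thirds across and two-thirds down within the live area.
x = 80 + 2 × 486/3 = 80 + 324.00 ≈ 404
y = 160 + 2 × 3679/3 = 160 + 2452.67 ≈ 2613

(404, 2613)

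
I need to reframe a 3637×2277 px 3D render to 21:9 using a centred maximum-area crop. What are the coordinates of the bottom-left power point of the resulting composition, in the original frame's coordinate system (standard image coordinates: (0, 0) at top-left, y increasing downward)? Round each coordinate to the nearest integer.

x = 1212 px, y = 1398 px

3637/2277 < 21/9, so the 21:9 crop keeps the full width 3637 and trims height to 3637 × 9/21 = 1558.71 px.
Top offset = (2277 − 1558.71)/2 = 359.14 px; left offset = 0.
Bottom-left is one-third across and two-thirds down within the crop:
x = 0.00 + 1 × 3637.00/3 ≈ 1212; y = 359.14 + 2 × 1558.71/3 ≈ 1398.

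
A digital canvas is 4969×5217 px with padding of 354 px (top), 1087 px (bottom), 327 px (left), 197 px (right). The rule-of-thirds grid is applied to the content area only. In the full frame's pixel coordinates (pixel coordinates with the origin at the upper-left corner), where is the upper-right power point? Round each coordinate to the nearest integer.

x = 3290 px, y = 1613 px

Content width = 4969 − 327 − 197 = 4445 px; content height = 5217 − 354 − 1087 = 3776 px.
Upper-right is two-thirds across and one-third down within the content area.
x = 327 + 2 × 4445/3 = 327 + 2963.33 ≈ 3290
y = 354 + 1 × 3776/3 = 354 + 1258.67 ≈ 1613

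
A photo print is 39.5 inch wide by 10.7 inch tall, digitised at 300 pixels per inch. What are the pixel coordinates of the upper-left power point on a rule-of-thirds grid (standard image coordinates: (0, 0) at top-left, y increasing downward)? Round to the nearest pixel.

In pixels the canvas is 39.5 × 300 = 11850 wide and 10.7 × 300 = 3210 tall.
The upper-left point is one-third across and one-third down:
x = 1 × 11850/3 ≈ 3950; y = 1 × 3210/3 ≈ 1070.

x = 3950 px, y = 1070 px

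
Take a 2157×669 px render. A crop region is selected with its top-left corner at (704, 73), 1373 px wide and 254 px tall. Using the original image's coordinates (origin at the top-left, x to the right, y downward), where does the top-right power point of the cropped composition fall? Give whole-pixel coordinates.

(1619, 158)

One third of the crop width 1373 is 457.67 px.
One third of the crop height 254 is 84.67 px.
The top-right point is two-thirds across and one-third down within the crop:
x = 704 + 2 × 457.67 ≈ 1619; y = 73 + 1 × 84.67 ≈ 158.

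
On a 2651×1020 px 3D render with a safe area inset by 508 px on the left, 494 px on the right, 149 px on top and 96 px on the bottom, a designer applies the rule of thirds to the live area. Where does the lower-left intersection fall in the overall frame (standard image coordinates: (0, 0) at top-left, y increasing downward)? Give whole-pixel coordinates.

Content width = 2651 − 508 − 494 = 1649 px; content height = 1020 − 149 − 96 = 775 px.
Lower-left is one-third across and two-thirds down within the live area.
x = 508 + 1 × 1649/3 = 508 + 549.67 ≈ 1058
y = 149 + 2 × 775/3 = 149 + 516.67 ≈ 666

(1058, 666)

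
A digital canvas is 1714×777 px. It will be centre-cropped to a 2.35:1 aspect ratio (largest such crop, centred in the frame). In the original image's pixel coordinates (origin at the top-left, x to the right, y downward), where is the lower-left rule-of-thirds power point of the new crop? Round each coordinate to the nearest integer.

x = 571 px, y = 510 px

1714/777 < 2.35/1, so the 2.35:1 crop keeps the full width 1714 and trims height to 1714 × 1/2.35 = 729.36 px.
Top offset = (777 − 729.36)/2 = 23.82 px; left offset = 0.
Lower-left is one-third across and two-thirds down within the crop:
x = 0.00 + 1 × 1714.00/3 ≈ 571; y = 23.82 + 2 × 729.36/3 ≈ 510.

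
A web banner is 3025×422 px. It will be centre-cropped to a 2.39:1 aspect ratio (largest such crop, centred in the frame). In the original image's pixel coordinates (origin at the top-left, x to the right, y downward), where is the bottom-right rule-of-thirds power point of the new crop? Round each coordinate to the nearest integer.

x = 1681 px, y = 281 px

3025/422 > 2.39/1, so the 2.39:1 crop keeps the full height 422 and trims width to 422 × 2.39/1 = 1008.58 px.
Left offset = (3025 − 1008.58)/2 = 1008.21 px; top offset = 0.
Bottom-right is two-thirds across and two-thirds down within the crop:
x = 1008.21 + 2 × 1008.58/3 ≈ 1681; y = 0.00 + 2 × 422.00/3 ≈ 281.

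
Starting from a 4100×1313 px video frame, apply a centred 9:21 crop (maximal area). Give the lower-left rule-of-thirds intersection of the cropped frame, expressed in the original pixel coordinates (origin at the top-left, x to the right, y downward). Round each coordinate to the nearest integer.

x = 1956 px, y = 875 px

4100/1313 > 9/21, so the 9:21 crop keeps the full height 1313 and trims width to 1313 × 9/21 = 562.71 px.
Left offset = (4100 − 562.71)/2 = 1768.64 px; top offset = 0.
Lower-left is one-third across and two-thirds down within the crop:
x = 1768.64 + 1 × 562.71/3 ≈ 1956; y = 0.00 + 2 × 1313.00/3 ≈ 875.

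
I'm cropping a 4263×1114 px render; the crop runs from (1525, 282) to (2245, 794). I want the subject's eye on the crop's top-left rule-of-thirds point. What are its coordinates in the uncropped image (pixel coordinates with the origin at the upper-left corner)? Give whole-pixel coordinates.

Crop width = 2245 − 1525 = 720 px; one third is 240.00 px.
Crop height = 794 − 282 = 512 px; one third is 170.67 px.
The top-left point is one-third across and one-third down within the crop:
x = 1525 + 1 × 240.00 ≈ 1765; y = 282 + 1 × 170.67 ≈ 453.

(1765, 453)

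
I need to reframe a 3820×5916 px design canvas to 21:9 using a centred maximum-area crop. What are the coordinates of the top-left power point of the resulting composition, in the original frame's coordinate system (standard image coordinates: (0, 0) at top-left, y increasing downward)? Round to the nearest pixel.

x = 1273 px, y = 2685 px

3820/5916 < 21/9, so the 21:9 crop keeps the full width 3820 and trims height to 3820 × 9/21 = 1637.14 px.
Top offset = (5916 − 1637.14)/2 = 2139.43 px; left offset = 0.
Top-left is one-third across and one-third down within the crop:
x = 0.00 + 1 × 3820.00/3 ≈ 1273; y = 2139.43 + 1 × 1637.14/3 ≈ 2685.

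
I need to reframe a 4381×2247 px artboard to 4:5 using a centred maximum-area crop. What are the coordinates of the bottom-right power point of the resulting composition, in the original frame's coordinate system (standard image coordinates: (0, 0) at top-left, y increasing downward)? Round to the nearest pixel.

x = 2490 px, y = 1498 px

4381/2247 > 4/5, so the 4:5 crop keeps the full height 2247 and trims width to 2247 × 4/5 = 1797.60 px.
Left offset = (4381 − 1797.60)/2 = 1291.70 px; top offset = 0.
Bottom-right is two-thirds across and two-thirds down within the crop:
x = 1291.70 + 2 × 1797.60/3 ≈ 2490; y = 0.00 + 2 × 2247.00/3 ≈ 1498.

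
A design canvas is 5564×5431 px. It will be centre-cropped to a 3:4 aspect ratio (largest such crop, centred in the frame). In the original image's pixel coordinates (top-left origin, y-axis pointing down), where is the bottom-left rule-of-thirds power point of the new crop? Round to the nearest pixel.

x = 2103 px, y = 3621 px

5564/5431 > 3/4, so the 3:4 crop keeps the full height 5431 and trims width to 5431 × 3/4 = 4073.25 px.
Left offset = (5564 − 4073.25)/2 = 745.38 px; top offset = 0.
Bottom-left is one-third across and two-thirds down within the crop:
x = 745.38 + 1 × 4073.25/3 ≈ 2103; y = 0.00 + 2 × 5431.00/3 ≈ 3621.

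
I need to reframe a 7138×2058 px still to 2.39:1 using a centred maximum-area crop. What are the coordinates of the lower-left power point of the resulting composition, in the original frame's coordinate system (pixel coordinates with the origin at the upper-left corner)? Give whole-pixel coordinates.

7138/2058 > 2.39/1, so the 2.39:1 crop keeps the full height 2058 and trims width to 2058 × 2.39/1 = 4918.62 px.
Left offset = (7138 − 4918.62)/2 = 1109.69 px; top offset = 0.
Lower-left is one-third across and two-thirds down within the crop:
x = 1109.69 + 1 × 4918.62/3 ≈ 2749; y = 0.00 + 2 × 2058.00/3 ≈ 1372.

x = 2749 px, y = 1372 px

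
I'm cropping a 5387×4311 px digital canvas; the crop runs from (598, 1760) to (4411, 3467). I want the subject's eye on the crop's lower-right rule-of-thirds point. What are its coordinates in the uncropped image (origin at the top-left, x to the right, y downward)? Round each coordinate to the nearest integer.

x = 3140 px, y = 2898 px

Crop width = 4411 − 598 = 3813 px; one third is 1271.00 px.
Crop height = 3467 − 1760 = 1707 px; one third is 569.00 px.
The lower-right point is two-thirds across and two-thirds down within the crop:
x = 598 + 2 × 1271.00 ≈ 3140; y = 1760 + 2 × 569.00 ≈ 2898.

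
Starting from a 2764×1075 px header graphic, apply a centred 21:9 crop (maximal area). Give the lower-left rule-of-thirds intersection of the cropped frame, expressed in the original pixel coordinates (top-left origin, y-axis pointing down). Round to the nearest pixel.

2764/1075 > 21/9, so the 21:9 crop keeps the full height 1075 and trims width to 1075 × 21/9 = 2508.33 px.
Left offset = (2764 − 2508.33)/2 = 127.83 px; top offset = 0.
Lower-left is one-third across and two-thirds down within the crop:
x = 127.83 + 1 × 2508.33/3 ≈ 964; y = 0.00 + 2 × 1075.00/3 ≈ 717.

(964, 717)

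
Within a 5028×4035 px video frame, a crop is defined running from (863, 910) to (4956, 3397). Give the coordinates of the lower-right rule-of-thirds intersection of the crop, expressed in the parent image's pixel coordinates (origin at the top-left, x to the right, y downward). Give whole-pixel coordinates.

x = 3592 px, y = 2568 px

Crop width = 4956 − 863 = 4093 px; one third is 1364.33 px.
Crop height = 3397 − 910 = 2487 px; one third is 829.00 px.
The lower-right point is two-thirds across and two-thirds down within the crop:
x = 863 + 2 × 1364.33 ≈ 3592; y = 910 + 2 × 829.00 ≈ 2568.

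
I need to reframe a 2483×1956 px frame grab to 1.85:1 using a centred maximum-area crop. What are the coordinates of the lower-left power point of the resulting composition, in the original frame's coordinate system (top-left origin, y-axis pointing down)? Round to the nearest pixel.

(828, 1202)

2483/1956 < 1.85/1, so the 1.85:1 crop keeps the full width 2483 and trims height to 2483 × 1/1.85 = 1342.16 px.
Top offset = (1956 − 1342.16)/2 = 306.92 px; left offset = 0.
Lower-left is one-third across and two-thirds down within the crop:
x = 0.00 + 1 × 2483.00/3 ≈ 828; y = 306.92 + 2 × 1342.16/3 ≈ 1202.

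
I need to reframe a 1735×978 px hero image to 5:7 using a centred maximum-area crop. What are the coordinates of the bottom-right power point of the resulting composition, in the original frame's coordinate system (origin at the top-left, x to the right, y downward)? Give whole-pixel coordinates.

1735/978 > 5/7, so the 5:7 crop keeps the full height 978 and trims width to 978 × 5/7 = 698.57 px.
Left offset = (1735 − 698.57)/2 = 518.21 px; top offset = 0.
Bottom-right is two-thirds across and two-thirds down within the crop:
x = 518.21 + 2 × 698.57/3 ≈ 984; y = 0.00 + 2 × 978.00/3 ≈ 652.

x = 984 px, y = 652 px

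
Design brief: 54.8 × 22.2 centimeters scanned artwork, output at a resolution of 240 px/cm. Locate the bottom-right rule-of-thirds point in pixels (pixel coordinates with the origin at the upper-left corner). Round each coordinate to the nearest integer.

In pixels the canvas is 54.8 × 240 = 13152 wide and 22.2 × 240 = 5328 tall.
The bottom-right point is two-thirds across and two-thirds down:
x = 2 × 13152/3 ≈ 8768; y = 2 × 5328/3 ≈ 3552.

x = 8768 px, y = 3552 px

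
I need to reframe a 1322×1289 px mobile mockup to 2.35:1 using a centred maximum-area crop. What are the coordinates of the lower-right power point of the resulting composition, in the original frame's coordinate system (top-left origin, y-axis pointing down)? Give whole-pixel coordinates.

1322/1289 < 2.35/1, so the 2.35:1 crop keeps the full width 1322 and trims height to 1322 × 1/2.35 = 562.55 px.
Top offset = (1289 − 562.55)/2 = 363.22 px; left offset = 0.
Lower-right is two-thirds across and two-thirds down within the crop:
x = 0.00 + 2 × 1322.00/3 ≈ 881; y = 363.22 + 2 × 562.55/3 ≈ 738.

x = 881 px, y = 738 px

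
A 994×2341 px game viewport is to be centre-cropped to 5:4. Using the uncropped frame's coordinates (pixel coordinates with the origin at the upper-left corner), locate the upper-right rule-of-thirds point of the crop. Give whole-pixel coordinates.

994/2341 < 5/4, so the 5:4 crop keeps the full width 994 and trims height to 994 × 4/5 = 795.20 px.
Top offset = (2341 − 795.20)/2 = 772.90 px; left offset = 0.
Upper-right is two-thirds across and one-third down within the crop:
x = 0.00 + 2 × 994.00/3 ≈ 663; y = 772.90 + 1 × 795.20/3 ≈ 1038.

(663, 1038)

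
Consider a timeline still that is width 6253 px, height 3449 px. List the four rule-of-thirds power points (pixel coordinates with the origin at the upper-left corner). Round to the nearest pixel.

One third of 6253 is 2084.33; one third of 3449 is 1149.67.
Vertical third lines at x = 2084 and x = 4169; horizontal third lines at y = 1150 and y = 2299.

(2084, 1150), (4169, 1150), (2084, 2299), (4169, 2299)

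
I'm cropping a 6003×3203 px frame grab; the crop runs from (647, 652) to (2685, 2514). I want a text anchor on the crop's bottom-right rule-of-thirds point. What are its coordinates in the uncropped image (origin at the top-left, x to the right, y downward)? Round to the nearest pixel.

Crop width = 2685 − 647 = 2038 px; one third is 679.33 px.
Crop height = 2514 − 652 = 1862 px; one third is 620.67 px.
The bottom-right point is two-thirds across and two-thirds down within the crop:
x = 647 + 2 × 679.33 ≈ 2006; y = 652 + 2 × 620.67 ≈ 1893.

x = 2006 px, y = 1893 px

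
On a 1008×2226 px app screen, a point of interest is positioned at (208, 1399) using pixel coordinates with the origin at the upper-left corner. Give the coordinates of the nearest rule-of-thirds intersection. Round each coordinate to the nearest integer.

Third lines: x ∈ {336, 672}, y ∈ {742, 1484}.
208 is closer to x = 336; 1399 is closer to y = 1484.
So the nearest intersection is the lower-left power point.

x = 336 px, y = 1484 px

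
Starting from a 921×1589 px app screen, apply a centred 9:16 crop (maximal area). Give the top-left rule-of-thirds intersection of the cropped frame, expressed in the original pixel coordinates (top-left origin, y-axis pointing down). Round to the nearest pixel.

x = 312 px, y = 530 px

921/1589 > 9/16, so the 9:16 crop keeps the full height 1589 and trims width to 1589 × 9/16 = 893.81 px.
Left offset = (921 − 893.81)/2 = 13.59 px; top offset = 0.
Top-left is one-third across and one-third down within the crop:
x = 13.59 + 1 × 893.81/3 ≈ 312; y = 0.00 + 1 × 1589.00/3 ≈ 530.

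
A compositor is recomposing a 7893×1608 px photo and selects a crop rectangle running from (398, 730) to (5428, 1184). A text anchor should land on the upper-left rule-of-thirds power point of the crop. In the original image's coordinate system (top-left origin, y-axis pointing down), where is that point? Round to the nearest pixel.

Crop width = 5428 − 398 = 5030 px; one third is 1676.67 px.
Crop height = 1184 − 730 = 454 px; one third is 151.33 px.
The upper-left point is one-third across and one-third down within the crop:
x = 398 + 1 × 1676.67 ≈ 2075; y = 730 + 1 × 151.33 ≈ 881.

x = 2075 px, y = 881 px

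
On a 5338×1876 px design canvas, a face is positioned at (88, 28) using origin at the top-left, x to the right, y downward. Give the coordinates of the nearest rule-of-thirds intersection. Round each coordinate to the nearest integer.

(1779, 625)

Third lines: x ∈ {1779, 3559}, y ∈ {625, 1251}.
88 is closer to x = 1779; 28 is closer to y = 625.
So the nearest intersection is the upper-left power point.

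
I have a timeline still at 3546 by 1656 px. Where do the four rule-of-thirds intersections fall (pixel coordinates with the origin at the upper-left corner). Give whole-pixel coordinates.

One third of 3546 is 1182; one third of 1656 is 552.
Vertical third lines at x = 1182 and x = 2364; horizontal third lines at y = 552 and y = 1104.

(1182, 552), (2364, 552), (1182, 1104), (2364, 1104)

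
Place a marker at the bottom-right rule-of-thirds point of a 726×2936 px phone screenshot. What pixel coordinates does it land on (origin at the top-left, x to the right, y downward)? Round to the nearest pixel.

The bottom-right point sits two-thirds of the way across and two-thirds of the way down.
x = 2 × 726/3 ≈ 484; y = 2 × 2936/3 ≈ 1957.

x = 484 px, y = 1957 px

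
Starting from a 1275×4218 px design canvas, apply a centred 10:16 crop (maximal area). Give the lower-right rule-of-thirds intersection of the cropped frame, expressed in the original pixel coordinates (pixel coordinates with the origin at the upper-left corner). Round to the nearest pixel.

x = 850 px, y = 2449 px

1275/4218 < 10/16, so the 10:16 crop keeps the full width 1275 and trims height to 1275 × 16/10 = 2040.00 px.
Top offset = (4218 − 2040.00)/2 = 1089.00 px; left offset = 0.
Lower-right is two-thirds across and two-thirds down within the crop:
x = 0.00 + 2 × 1275.00/3 ≈ 850; y = 1089.00 + 2 × 2040.00/3 ≈ 2449.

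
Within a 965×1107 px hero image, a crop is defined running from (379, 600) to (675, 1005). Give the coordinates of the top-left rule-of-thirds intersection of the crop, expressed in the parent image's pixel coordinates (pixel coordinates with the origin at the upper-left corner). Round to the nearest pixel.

Crop width = 675 − 379 = 296 px; one third is 98.67 px.
Crop height = 1005 − 600 = 405 px; one third is 135.00 px.
The top-left point is one-third across and one-third down within the crop:
x = 379 + 1 × 98.67 ≈ 478; y = 600 + 1 × 135.00 ≈ 735.

x = 478 px, y = 735 px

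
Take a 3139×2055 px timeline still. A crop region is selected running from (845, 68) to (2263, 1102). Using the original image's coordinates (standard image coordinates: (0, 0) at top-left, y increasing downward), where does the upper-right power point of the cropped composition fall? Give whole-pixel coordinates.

(1790, 413)

Crop width = 2263 − 845 = 1418 px; one third is 472.67 px.
Crop height = 1102 − 68 = 1034 px; one third is 344.67 px.
The upper-right point is two-thirds across and one-third down within the crop:
x = 845 + 2 × 472.67 ≈ 1790; y = 68 + 1 × 344.67 ≈ 413.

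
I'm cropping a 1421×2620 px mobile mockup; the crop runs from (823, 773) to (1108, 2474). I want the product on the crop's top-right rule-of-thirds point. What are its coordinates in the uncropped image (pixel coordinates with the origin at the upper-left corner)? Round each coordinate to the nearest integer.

Crop width = 1108 − 823 = 285 px; one third is 95.00 px.
Crop height = 2474 − 773 = 1701 px; one third is 567.00 px.
The top-right point is two-thirds across and one-third down within the crop:
x = 823 + 2 × 95.00 ≈ 1013; y = 773 + 1 × 567.00 ≈ 1340.

x = 1013 px, y = 1340 px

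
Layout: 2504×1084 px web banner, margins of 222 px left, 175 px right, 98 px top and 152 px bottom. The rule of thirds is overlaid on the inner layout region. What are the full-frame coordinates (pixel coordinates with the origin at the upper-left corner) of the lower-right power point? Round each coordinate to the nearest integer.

(1627, 654)

Content width = 2504 − 222 − 175 = 2107 px; content height = 1084 − 98 − 152 = 834 px.
Lower-right is two-thirds across and two-thirds down within the inner layout region.
x = 222 + 2 × 2107/3 = 222 + 1404.67 ≈ 1627
y = 98 + 2 × 834/3 = 98 + 556.00 ≈ 654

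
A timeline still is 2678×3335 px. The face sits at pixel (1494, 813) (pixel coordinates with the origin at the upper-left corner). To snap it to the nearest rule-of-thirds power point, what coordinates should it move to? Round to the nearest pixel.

(1785, 1112)

Third lines: x ∈ {893, 1785}, y ∈ {1112, 2223}.
1494 is closer to x = 1785; 813 is closer to y = 1112.
So the nearest intersection is the upper-right power point.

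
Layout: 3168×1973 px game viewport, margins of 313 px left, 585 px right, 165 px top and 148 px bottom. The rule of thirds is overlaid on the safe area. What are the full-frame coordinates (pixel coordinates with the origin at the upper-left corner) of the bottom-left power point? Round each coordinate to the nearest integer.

Content width = 3168 − 313 − 585 = 2270 px; content height = 1973 − 165 − 148 = 1660 px.
Bottom-left is one-third across and two-thirds down within the safe area.
x = 313 + 1 × 2270/3 = 313 + 756.67 ≈ 1070
y = 165 + 2 × 1660/3 = 165 + 1106.67 ≈ 1272

(1070, 1272)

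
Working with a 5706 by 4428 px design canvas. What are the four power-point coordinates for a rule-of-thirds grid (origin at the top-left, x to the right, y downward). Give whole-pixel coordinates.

One third of 5706 is 1902; one third of 4428 is 1476.
Vertical third lines at x = 1902 and x = 3804; horizontal third lines at y = 1476 and y = 2952.

(1902, 1476), (3804, 1476), (1902, 2952), (3804, 2952)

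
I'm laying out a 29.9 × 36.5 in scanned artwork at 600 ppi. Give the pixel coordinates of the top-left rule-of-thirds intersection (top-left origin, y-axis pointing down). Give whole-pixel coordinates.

In pixels the canvas is 29.9 × 600 = 17940 wide and 36.5 × 600 = 21900 tall.
The top-left point is one-third across and one-third down:
x = 1 × 17940/3 ≈ 5980; y = 1 × 21900/3 ≈ 7300.

x = 5980 px, y = 7300 px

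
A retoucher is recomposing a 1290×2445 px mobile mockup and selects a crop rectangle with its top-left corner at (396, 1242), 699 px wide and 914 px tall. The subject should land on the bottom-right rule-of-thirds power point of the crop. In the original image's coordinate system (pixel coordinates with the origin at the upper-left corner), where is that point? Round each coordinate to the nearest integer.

(862, 1851)

One third of the crop width 699 is 233.00 px.
One third of the crop height 914 is 304.67 px.
The bottom-right point is two-thirds across and two-thirds down within the crop:
x = 396 + 2 × 233.00 ≈ 862; y = 1242 + 2 × 304.67 ≈ 1851.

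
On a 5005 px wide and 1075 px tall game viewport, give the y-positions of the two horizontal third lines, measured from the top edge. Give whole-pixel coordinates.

358 px and 717 px

1075 / 3 = 358.33, so the horizontal lines sit at one and two thirds of 1075.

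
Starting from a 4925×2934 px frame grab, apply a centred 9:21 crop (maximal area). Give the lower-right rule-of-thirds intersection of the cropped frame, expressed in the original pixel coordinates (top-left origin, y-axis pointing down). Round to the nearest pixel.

x = 2672 px, y = 1956 px

4925/2934 > 9/21, so the 9:21 crop keeps the full height 2934 and trims width to 2934 × 9/21 = 1257.43 px.
Left offset = (4925 − 1257.43)/2 = 1833.79 px; top offset = 0.
Lower-right is two-thirds across and two-thirds down within the crop:
x = 1833.79 + 2 × 1257.43/3 ≈ 2672; y = 0.00 + 2 × 2934.00/3 ≈ 1956.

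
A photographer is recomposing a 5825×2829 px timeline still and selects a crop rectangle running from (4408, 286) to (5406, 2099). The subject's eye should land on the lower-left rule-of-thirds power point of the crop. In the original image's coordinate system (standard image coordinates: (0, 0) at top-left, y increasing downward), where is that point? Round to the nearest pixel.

x = 4741 px, y = 1495 px

Crop width = 5406 − 4408 = 998 px; one third is 332.67 px.
Crop height = 2099 − 286 = 1813 px; one third is 604.33 px.
The lower-left point is one-third across and two-thirds down within the crop:
x = 4408 + 1 × 332.67 ≈ 4741; y = 286 + 2 × 604.33 ≈ 1495.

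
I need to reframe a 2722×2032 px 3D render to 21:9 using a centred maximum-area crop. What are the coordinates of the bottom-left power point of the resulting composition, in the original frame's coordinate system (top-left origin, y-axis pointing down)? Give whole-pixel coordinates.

x = 907 px, y = 1210 px

2722/2032 < 21/9, so the 21:9 crop keeps the full width 2722 and trims height to 2722 × 9/21 = 1166.57 px.
Top offset = (2032 − 1166.57)/2 = 432.71 px; left offset = 0.
Bottom-left is one-third across and two-thirds down within the crop:
x = 0.00 + 1 × 2722.00/3 ≈ 907; y = 432.71 + 2 × 1166.57/3 ≈ 1210.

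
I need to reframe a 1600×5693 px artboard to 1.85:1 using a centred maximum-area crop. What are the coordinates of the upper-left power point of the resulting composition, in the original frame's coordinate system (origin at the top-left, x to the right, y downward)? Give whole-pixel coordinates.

1600/5693 < 1.85/1, so the 1.85:1 crop keeps the full width 1600 and trims height to 1600 × 1/1.85 = 864.86 px.
Top offset = (5693 − 864.86)/2 = 2414.07 px; left offset = 0.
Upper-left is one-third across and one-third down within the crop:
x = 0.00 + 1 × 1600.00/3 ≈ 533; y = 2414.07 + 1 × 864.86/3 ≈ 2702.

(533, 2702)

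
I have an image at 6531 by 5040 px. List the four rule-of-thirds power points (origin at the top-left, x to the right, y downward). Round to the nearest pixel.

(2177, 1680), (4354, 1680), (2177, 3360), (4354, 3360)

One third of 6531 is 2177; one third of 5040 is 1680.
Vertical third lines at x = 2177 and x = 4354; horizontal third lines at y = 1680 and y = 3360.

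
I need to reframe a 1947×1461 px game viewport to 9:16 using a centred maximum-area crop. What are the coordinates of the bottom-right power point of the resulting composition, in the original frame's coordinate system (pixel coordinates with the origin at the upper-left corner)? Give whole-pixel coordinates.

x = 1110 px, y = 974 px

1947/1461 > 9/16, so the 9:16 crop keeps the full height 1461 and trims width to 1461 × 9/16 = 821.81 px.
Left offset = (1947 − 821.81)/2 = 562.59 px; top offset = 0.
Bottom-right is two-thirds across and two-thirds down within the crop:
x = 562.59 + 2 × 821.81/3 ≈ 1110; y = 0.00 + 2 × 1461.00/3 ≈ 974.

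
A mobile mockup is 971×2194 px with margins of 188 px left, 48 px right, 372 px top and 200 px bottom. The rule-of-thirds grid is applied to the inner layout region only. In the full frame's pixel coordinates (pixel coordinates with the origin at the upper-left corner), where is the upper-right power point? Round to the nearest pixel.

x = 678 px, y = 913 px

Content width = 971 − 188 − 48 = 735 px; content height = 2194 − 372 − 200 = 1622 px.
Upper-right is two-thirds across and one-third down within the inner layout region.
x = 188 + 2 × 735/3 = 188 + 490.00 ≈ 678
y = 372 + 1 × 1622/3 = 372 + 540.67 ≈ 913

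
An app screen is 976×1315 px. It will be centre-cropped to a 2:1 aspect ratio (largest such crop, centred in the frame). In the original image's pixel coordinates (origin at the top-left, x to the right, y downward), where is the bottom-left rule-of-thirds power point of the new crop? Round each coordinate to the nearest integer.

x = 325 px, y = 739 px

976/1315 < 2/1, so the 2:1 crop keeps the full width 976 and trims height to 976 × 1/2 = 488.00 px.
Top offset = (1315 − 488.00)/2 = 413.50 px; left offset = 0.
Bottom-left is one-third across and two-thirds down within the crop:
x = 0.00 + 1 × 976.00/3 ≈ 325; y = 413.50 + 2 × 488.00/3 ≈ 739.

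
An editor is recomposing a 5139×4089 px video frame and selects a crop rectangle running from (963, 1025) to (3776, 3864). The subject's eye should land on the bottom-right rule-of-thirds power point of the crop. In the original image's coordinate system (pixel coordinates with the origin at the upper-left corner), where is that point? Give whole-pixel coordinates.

Crop width = 3776 − 963 = 2813 px; one third is 937.67 px.
Crop height = 3864 − 1025 = 2839 px; one third is 946.33 px.
The bottom-right point is two-thirds across and two-thirds down within the crop:
x = 963 + 2 × 937.67 ≈ 2838; y = 1025 + 2 × 946.33 ≈ 2918.

(2838, 2918)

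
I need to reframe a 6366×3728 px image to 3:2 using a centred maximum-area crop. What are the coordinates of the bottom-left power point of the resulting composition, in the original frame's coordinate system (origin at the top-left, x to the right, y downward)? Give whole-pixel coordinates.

6366/3728 > 3/2, so the 3:2 crop keeps the full height 3728 and trims width to 3728 × 3/2 = 5592.00 px.
Left offset = (6366 − 5592.00)/2 = 387.00 px; top offset = 0.
Bottom-left is one-third across and two-thirds down within the crop:
x = 387.00 + 1 × 5592.00/3 ≈ 2251; y = 0.00 + 2 × 3728.00/3 ≈ 2485.

(2251, 2485)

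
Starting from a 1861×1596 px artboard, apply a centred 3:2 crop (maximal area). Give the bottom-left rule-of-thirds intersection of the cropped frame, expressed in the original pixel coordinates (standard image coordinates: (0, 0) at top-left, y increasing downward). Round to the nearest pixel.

1861/1596 < 3/2, so the 3:2 crop keeps the full width 1861 and trims height to 1861 × 2/3 = 1240.67 px.
Top offset = (1596 − 1240.67)/2 = 177.67 px; left offset = 0.
Bottom-left is one-third across and two-thirds down within the crop:
x = 0.00 + 1 × 1861.00/3 ≈ 620; y = 177.67 + 2 × 1240.67/3 ≈ 1005.

x = 620 px, y = 1005 px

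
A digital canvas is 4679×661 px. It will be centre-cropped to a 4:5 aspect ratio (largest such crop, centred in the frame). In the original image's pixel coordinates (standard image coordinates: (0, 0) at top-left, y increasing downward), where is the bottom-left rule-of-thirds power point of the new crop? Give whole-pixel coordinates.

4679/661 > 4/5, so the 4:5 crop keeps the full height 661 and trims width to 661 × 4/5 = 528.80 px.
Left offset = (4679 − 528.80)/2 = 2075.10 px; top offset = 0.
Bottom-left is one-third across and two-thirds down within the crop:
x = 2075.10 + 1 × 528.80/3 ≈ 2251; y = 0.00 + 2 × 661.00/3 ≈ 441.

(2251, 441)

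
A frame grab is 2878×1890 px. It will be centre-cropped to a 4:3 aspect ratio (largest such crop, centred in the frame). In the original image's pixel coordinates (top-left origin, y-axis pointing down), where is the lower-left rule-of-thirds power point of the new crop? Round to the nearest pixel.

x = 1019 px, y = 1260 px

2878/1890 > 4/3, so the 4:3 crop keeps the full height 1890 and trims width to 1890 × 4/3 = 2520.00 px.
Left offset = (2878 − 2520.00)/2 = 179.00 px; top offset = 0.
Lower-left is one-third across and two-thirds down within the crop:
x = 179.00 + 1 × 2520.00/3 ≈ 1019; y = 0.00 + 2 × 1890.00/3 ≈ 1260.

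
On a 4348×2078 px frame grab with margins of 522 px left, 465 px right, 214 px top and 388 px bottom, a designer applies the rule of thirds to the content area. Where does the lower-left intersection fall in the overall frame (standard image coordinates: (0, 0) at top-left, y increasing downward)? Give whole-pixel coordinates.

Content width = 4348 − 522 − 465 = 3361 px; content height = 2078 − 214 − 388 = 1476 px.
Lower-left is one-third across and two-thirds down within the content area.
x = 522 + 1 × 3361/3 = 522 + 1120.33 ≈ 1642
y = 214 + 2 × 1476/3 = 214 + 984.00 ≈ 1198

x = 1642 px, y = 1198 px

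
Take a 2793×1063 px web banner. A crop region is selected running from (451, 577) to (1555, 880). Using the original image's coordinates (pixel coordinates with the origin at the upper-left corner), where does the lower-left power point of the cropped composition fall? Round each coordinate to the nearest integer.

(819, 779)

Crop width = 1555 − 451 = 1104 px; one third is 368.00 px.
Crop height = 880 − 577 = 303 px; one third is 101.00 px.
The lower-left point is one-third across and two-thirds down within the crop:
x = 451 + 1 × 368.00 ≈ 819; y = 577 + 2 × 101.00 ≈ 779.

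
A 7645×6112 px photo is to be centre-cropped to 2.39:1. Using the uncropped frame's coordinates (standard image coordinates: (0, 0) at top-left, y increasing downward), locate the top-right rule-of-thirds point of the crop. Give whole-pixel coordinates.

x = 5097 px, y = 2523 px

7645/6112 < 2.39/1, so the 2.39:1 crop keeps the full width 7645 and trims height to 7645 × 1/2.39 = 3198.74 px.
Top offset = (6112 − 3198.74)/2 = 1456.63 px; left offset = 0.
Top-right is two-thirds across and one-third down within the crop:
x = 0.00 + 2 × 7645.00/3 ≈ 5097; y = 1456.63 + 1 × 3198.74/3 ≈ 2523.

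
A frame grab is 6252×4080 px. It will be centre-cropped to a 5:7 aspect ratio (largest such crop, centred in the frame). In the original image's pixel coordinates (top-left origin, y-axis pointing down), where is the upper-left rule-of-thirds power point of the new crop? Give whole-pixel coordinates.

6252/4080 > 5/7, so the 5:7 crop keeps the full height 4080 and trims width to 4080 × 5/7 = 2914.29 px.
Left offset = (6252 − 2914.29)/2 = 1668.86 px; top offset = 0.
Upper-left is one-third across and one-third down within the crop:
x = 1668.86 + 1 × 2914.29/3 ≈ 2640; y = 0.00 + 1 × 4080.00/3 ≈ 1360.

x = 2640 px, y = 1360 px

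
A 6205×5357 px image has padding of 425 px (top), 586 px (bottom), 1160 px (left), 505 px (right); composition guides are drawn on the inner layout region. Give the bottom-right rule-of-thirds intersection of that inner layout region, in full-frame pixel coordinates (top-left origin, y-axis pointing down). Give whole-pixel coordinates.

(4187, 3322)

Content width = 6205 − 1160 − 505 = 4540 px; content height = 5357 − 425 − 586 = 4346 px.
Bottom-right is two-thirds across and two-thirds down within the inner layout region.
x = 1160 + 2 × 4540/3 = 1160 + 3026.67 ≈ 4187
y = 425 + 2 × 4346/3 = 425 + 2897.33 ≈ 3322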